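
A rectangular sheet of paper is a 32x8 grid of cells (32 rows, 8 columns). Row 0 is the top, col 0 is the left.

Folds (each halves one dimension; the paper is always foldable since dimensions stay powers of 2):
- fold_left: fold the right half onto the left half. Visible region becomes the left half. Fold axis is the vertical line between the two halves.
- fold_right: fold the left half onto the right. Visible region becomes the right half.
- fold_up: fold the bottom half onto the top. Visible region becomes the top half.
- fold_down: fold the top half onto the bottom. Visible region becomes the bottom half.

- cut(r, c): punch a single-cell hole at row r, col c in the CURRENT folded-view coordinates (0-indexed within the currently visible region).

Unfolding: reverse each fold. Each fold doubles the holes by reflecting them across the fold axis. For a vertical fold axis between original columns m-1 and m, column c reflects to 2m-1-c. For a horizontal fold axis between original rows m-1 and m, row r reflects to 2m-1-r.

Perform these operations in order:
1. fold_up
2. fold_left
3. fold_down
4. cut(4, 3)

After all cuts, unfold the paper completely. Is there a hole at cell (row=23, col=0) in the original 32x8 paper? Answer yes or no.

Op 1 fold_up: fold axis h@16; visible region now rows[0,16) x cols[0,8) = 16x8
Op 2 fold_left: fold axis v@4; visible region now rows[0,16) x cols[0,4) = 16x4
Op 3 fold_down: fold axis h@8; visible region now rows[8,16) x cols[0,4) = 8x4
Op 4 cut(4, 3): punch at orig (12,3); cuts so far [(12, 3)]; region rows[8,16) x cols[0,4) = 8x4
Unfold 1 (reflect across h@8): 2 holes -> [(3, 3), (12, 3)]
Unfold 2 (reflect across v@4): 4 holes -> [(3, 3), (3, 4), (12, 3), (12, 4)]
Unfold 3 (reflect across h@16): 8 holes -> [(3, 3), (3, 4), (12, 3), (12, 4), (19, 3), (19, 4), (28, 3), (28, 4)]
Holes: [(3, 3), (3, 4), (12, 3), (12, 4), (19, 3), (19, 4), (28, 3), (28, 4)]

Answer: no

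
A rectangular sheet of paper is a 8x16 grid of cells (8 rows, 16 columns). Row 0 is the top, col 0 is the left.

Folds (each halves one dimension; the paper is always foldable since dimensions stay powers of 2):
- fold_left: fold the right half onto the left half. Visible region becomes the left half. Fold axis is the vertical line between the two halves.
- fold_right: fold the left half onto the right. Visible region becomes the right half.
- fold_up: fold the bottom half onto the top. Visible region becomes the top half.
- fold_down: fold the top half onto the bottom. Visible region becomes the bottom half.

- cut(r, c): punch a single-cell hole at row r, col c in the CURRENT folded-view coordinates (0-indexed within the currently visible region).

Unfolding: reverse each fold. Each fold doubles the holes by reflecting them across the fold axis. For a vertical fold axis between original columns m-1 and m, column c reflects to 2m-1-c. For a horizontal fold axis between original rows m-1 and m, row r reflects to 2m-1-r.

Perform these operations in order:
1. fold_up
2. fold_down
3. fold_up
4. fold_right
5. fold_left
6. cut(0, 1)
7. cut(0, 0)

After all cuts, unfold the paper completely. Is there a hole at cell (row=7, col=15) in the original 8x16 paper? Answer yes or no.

Answer: yes

Derivation:
Op 1 fold_up: fold axis h@4; visible region now rows[0,4) x cols[0,16) = 4x16
Op 2 fold_down: fold axis h@2; visible region now rows[2,4) x cols[0,16) = 2x16
Op 3 fold_up: fold axis h@3; visible region now rows[2,3) x cols[0,16) = 1x16
Op 4 fold_right: fold axis v@8; visible region now rows[2,3) x cols[8,16) = 1x8
Op 5 fold_left: fold axis v@12; visible region now rows[2,3) x cols[8,12) = 1x4
Op 6 cut(0, 1): punch at orig (2,9); cuts so far [(2, 9)]; region rows[2,3) x cols[8,12) = 1x4
Op 7 cut(0, 0): punch at orig (2,8); cuts so far [(2, 8), (2, 9)]; region rows[2,3) x cols[8,12) = 1x4
Unfold 1 (reflect across v@12): 4 holes -> [(2, 8), (2, 9), (2, 14), (2, 15)]
Unfold 2 (reflect across v@8): 8 holes -> [(2, 0), (2, 1), (2, 6), (2, 7), (2, 8), (2, 9), (2, 14), (2, 15)]
Unfold 3 (reflect across h@3): 16 holes -> [(2, 0), (2, 1), (2, 6), (2, 7), (2, 8), (2, 9), (2, 14), (2, 15), (3, 0), (3, 1), (3, 6), (3, 7), (3, 8), (3, 9), (3, 14), (3, 15)]
Unfold 4 (reflect across h@2): 32 holes -> [(0, 0), (0, 1), (0, 6), (0, 7), (0, 8), (0, 9), (0, 14), (0, 15), (1, 0), (1, 1), (1, 6), (1, 7), (1, 8), (1, 9), (1, 14), (1, 15), (2, 0), (2, 1), (2, 6), (2, 7), (2, 8), (2, 9), (2, 14), (2, 15), (3, 0), (3, 1), (3, 6), (3, 7), (3, 8), (3, 9), (3, 14), (3, 15)]
Unfold 5 (reflect across h@4): 64 holes -> [(0, 0), (0, 1), (0, 6), (0, 7), (0, 8), (0, 9), (0, 14), (0, 15), (1, 0), (1, 1), (1, 6), (1, 7), (1, 8), (1, 9), (1, 14), (1, 15), (2, 0), (2, 1), (2, 6), (2, 7), (2, 8), (2, 9), (2, 14), (2, 15), (3, 0), (3, 1), (3, 6), (3, 7), (3, 8), (3, 9), (3, 14), (3, 15), (4, 0), (4, 1), (4, 6), (4, 7), (4, 8), (4, 9), (4, 14), (4, 15), (5, 0), (5, 1), (5, 6), (5, 7), (5, 8), (5, 9), (5, 14), (5, 15), (6, 0), (6, 1), (6, 6), (6, 7), (6, 8), (6, 9), (6, 14), (6, 15), (7, 0), (7, 1), (7, 6), (7, 7), (7, 8), (7, 9), (7, 14), (7, 15)]
Holes: [(0, 0), (0, 1), (0, 6), (0, 7), (0, 8), (0, 9), (0, 14), (0, 15), (1, 0), (1, 1), (1, 6), (1, 7), (1, 8), (1, 9), (1, 14), (1, 15), (2, 0), (2, 1), (2, 6), (2, 7), (2, 8), (2, 9), (2, 14), (2, 15), (3, 0), (3, 1), (3, 6), (3, 7), (3, 8), (3, 9), (3, 14), (3, 15), (4, 0), (4, 1), (4, 6), (4, 7), (4, 8), (4, 9), (4, 14), (4, 15), (5, 0), (5, 1), (5, 6), (5, 7), (5, 8), (5, 9), (5, 14), (5, 15), (6, 0), (6, 1), (6, 6), (6, 7), (6, 8), (6, 9), (6, 14), (6, 15), (7, 0), (7, 1), (7, 6), (7, 7), (7, 8), (7, 9), (7, 14), (7, 15)]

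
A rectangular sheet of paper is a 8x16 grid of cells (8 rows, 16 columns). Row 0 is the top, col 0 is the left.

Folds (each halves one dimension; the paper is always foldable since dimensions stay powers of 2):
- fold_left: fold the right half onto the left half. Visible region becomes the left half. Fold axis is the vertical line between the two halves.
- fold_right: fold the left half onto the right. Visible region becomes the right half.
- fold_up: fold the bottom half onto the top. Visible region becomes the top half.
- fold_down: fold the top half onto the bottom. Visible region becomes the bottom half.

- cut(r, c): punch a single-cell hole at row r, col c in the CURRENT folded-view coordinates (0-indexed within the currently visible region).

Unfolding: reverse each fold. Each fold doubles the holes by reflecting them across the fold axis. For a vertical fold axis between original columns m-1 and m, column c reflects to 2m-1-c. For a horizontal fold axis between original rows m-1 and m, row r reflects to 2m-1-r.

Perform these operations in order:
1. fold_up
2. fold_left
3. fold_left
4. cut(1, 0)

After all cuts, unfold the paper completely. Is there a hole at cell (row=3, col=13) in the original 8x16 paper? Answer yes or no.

Op 1 fold_up: fold axis h@4; visible region now rows[0,4) x cols[0,16) = 4x16
Op 2 fold_left: fold axis v@8; visible region now rows[0,4) x cols[0,8) = 4x8
Op 3 fold_left: fold axis v@4; visible region now rows[0,4) x cols[0,4) = 4x4
Op 4 cut(1, 0): punch at orig (1,0); cuts so far [(1, 0)]; region rows[0,4) x cols[0,4) = 4x4
Unfold 1 (reflect across v@4): 2 holes -> [(1, 0), (1, 7)]
Unfold 2 (reflect across v@8): 4 holes -> [(1, 0), (1, 7), (1, 8), (1, 15)]
Unfold 3 (reflect across h@4): 8 holes -> [(1, 0), (1, 7), (1, 8), (1, 15), (6, 0), (6, 7), (6, 8), (6, 15)]
Holes: [(1, 0), (1, 7), (1, 8), (1, 15), (6, 0), (6, 7), (6, 8), (6, 15)]

Answer: no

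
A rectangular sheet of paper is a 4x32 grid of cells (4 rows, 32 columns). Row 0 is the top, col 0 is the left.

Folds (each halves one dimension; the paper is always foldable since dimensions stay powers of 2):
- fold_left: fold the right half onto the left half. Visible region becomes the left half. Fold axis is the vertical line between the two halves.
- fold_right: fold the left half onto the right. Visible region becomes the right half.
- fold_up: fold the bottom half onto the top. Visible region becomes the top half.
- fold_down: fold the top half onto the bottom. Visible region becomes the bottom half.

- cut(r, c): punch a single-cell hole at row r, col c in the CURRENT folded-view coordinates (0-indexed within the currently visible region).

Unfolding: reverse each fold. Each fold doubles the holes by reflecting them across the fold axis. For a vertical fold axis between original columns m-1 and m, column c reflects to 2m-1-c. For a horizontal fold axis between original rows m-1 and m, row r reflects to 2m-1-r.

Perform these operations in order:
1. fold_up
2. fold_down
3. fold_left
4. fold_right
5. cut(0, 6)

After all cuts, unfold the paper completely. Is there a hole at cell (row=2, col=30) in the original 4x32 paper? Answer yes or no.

Answer: yes

Derivation:
Op 1 fold_up: fold axis h@2; visible region now rows[0,2) x cols[0,32) = 2x32
Op 2 fold_down: fold axis h@1; visible region now rows[1,2) x cols[0,32) = 1x32
Op 3 fold_left: fold axis v@16; visible region now rows[1,2) x cols[0,16) = 1x16
Op 4 fold_right: fold axis v@8; visible region now rows[1,2) x cols[8,16) = 1x8
Op 5 cut(0, 6): punch at orig (1,14); cuts so far [(1, 14)]; region rows[1,2) x cols[8,16) = 1x8
Unfold 1 (reflect across v@8): 2 holes -> [(1, 1), (1, 14)]
Unfold 2 (reflect across v@16): 4 holes -> [(1, 1), (1, 14), (1, 17), (1, 30)]
Unfold 3 (reflect across h@1): 8 holes -> [(0, 1), (0, 14), (0, 17), (0, 30), (1, 1), (1, 14), (1, 17), (1, 30)]
Unfold 4 (reflect across h@2): 16 holes -> [(0, 1), (0, 14), (0, 17), (0, 30), (1, 1), (1, 14), (1, 17), (1, 30), (2, 1), (2, 14), (2, 17), (2, 30), (3, 1), (3, 14), (3, 17), (3, 30)]
Holes: [(0, 1), (0, 14), (0, 17), (0, 30), (1, 1), (1, 14), (1, 17), (1, 30), (2, 1), (2, 14), (2, 17), (2, 30), (3, 1), (3, 14), (3, 17), (3, 30)]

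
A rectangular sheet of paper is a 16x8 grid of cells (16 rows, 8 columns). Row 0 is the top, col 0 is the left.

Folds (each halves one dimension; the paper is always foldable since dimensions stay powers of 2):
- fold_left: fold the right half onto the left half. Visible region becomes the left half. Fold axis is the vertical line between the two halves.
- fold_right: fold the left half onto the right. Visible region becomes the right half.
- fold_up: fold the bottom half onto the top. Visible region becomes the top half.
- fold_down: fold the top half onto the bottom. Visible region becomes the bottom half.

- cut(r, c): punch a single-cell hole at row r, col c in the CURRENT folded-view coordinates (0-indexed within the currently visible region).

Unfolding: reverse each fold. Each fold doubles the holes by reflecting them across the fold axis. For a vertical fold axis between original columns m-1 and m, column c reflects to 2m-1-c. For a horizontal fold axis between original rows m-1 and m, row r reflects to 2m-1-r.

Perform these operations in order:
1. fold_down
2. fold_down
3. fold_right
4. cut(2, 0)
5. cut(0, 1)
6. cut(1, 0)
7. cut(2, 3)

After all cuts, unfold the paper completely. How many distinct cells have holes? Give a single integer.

Op 1 fold_down: fold axis h@8; visible region now rows[8,16) x cols[0,8) = 8x8
Op 2 fold_down: fold axis h@12; visible region now rows[12,16) x cols[0,8) = 4x8
Op 3 fold_right: fold axis v@4; visible region now rows[12,16) x cols[4,8) = 4x4
Op 4 cut(2, 0): punch at orig (14,4); cuts so far [(14, 4)]; region rows[12,16) x cols[4,8) = 4x4
Op 5 cut(0, 1): punch at orig (12,5); cuts so far [(12, 5), (14, 4)]; region rows[12,16) x cols[4,8) = 4x4
Op 6 cut(1, 0): punch at orig (13,4); cuts so far [(12, 5), (13, 4), (14, 4)]; region rows[12,16) x cols[4,8) = 4x4
Op 7 cut(2, 3): punch at orig (14,7); cuts so far [(12, 5), (13, 4), (14, 4), (14, 7)]; region rows[12,16) x cols[4,8) = 4x4
Unfold 1 (reflect across v@4): 8 holes -> [(12, 2), (12, 5), (13, 3), (13, 4), (14, 0), (14, 3), (14, 4), (14, 7)]
Unfold 2 (reflect across h@12): 16 holes -> [(9, 0), (9, 3), (9, 4), (9, 7), (10, 3), (10, 4), (11, 2), (11, 5), (12, 2), (12, 5), (13, 3), (13, 4), (14, 0), (14, 3), (14, 4), (14, 7)]
Unfold 3 (reflect across h@8): 32 holes -> [(1, 0), (1, 3), (1, 4), (1, 7), (2, 3), (2, 4), (3, 2), (3, 5), (4, 2), (4, 5), (5, 3), (5, 4), (6, 0), (6, 3), (6, 4), (6, 7), (9, 0), (9, 3), (9, 4), (9, 7), (10, 3), (10, 4), (11, 2), (11, 5), (12, 2), (12, 5), (13, 3), (13, 4), (14, 0), (14, 3), (14, 4), (14, 7)]

Answer: 32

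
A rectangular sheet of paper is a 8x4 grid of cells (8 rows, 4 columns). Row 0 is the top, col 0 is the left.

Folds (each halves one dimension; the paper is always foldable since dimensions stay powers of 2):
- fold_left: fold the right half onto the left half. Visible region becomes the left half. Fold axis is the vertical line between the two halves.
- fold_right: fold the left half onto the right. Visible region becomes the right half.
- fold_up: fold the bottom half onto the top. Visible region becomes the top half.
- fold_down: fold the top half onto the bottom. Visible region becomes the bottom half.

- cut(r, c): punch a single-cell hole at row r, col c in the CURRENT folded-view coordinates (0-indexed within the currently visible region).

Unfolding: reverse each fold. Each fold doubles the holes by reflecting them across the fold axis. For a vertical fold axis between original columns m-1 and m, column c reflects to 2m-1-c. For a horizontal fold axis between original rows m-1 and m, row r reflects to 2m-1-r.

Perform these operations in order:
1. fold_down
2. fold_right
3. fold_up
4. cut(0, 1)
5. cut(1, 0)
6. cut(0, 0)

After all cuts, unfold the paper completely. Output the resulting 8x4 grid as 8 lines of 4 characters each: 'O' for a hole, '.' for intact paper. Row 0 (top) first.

Answer: OOOO
.OO.
.OO.
OOOO
OOOO
.OO.
.OO.
OOOO

Derivation:
Op 1 fold_down: fold axis h@4; visible region now rows[4,8) x cols[0,4) = 4x4
Op 2 fold_right: fold axis v@2; visible region now rows[4,8) x cols[2,4) = 4x2
Op 3 fold_up: fold axis h@6; visible region now rows[4,6) x cols[2,4) = 2x2
Op 4 cut(0, 1): punch at orig (4,3); cuts so far [(4, 3)]; region rows[4,6) x cols[2,4) = 2x2
Op 5 cut(1, 0): punch at orig (5,2); cuts so far [(4, 3), (5, 2)]; region rows[4,6) x cols[2,4) = 2x2
Op 6 cut(0, 0): punch at orig (4,2); cuts so far [(4, 2), (4, 3), (5, 2)]; region rows[4,6) x cols[2,4) = 2x2
Unfold 1 (reflect across h@6): 6 holes -> [(4, 2), (4, 3), (5, 2), (6, 2), (7, 2), (7, 3)]
Unfold 2 (reflect across v@2): 12 holes -> [(4, 0), (4, 1), (4, 2), (4, 3), (5, 1), (5, 2), (6, 1), (6, 2), (7, 0), (7, 1), (7, 2), (7, 3)]
Unfold 3 (reflect across h@4): 24 holes -> [(0, 0), (0, 1), (0, 2), (0, 3), (1, 1), (1, 2), (2, 1), (2, 2), (3, 0), (3, 1), (3, 2), (3, 3), (4, 0), (4, 1), (4, 2), (4, 3), (5, 1), (5, 2), (6, 1), (6, 2), (7, 0), (7, 1), (7, 2), (7, 3)]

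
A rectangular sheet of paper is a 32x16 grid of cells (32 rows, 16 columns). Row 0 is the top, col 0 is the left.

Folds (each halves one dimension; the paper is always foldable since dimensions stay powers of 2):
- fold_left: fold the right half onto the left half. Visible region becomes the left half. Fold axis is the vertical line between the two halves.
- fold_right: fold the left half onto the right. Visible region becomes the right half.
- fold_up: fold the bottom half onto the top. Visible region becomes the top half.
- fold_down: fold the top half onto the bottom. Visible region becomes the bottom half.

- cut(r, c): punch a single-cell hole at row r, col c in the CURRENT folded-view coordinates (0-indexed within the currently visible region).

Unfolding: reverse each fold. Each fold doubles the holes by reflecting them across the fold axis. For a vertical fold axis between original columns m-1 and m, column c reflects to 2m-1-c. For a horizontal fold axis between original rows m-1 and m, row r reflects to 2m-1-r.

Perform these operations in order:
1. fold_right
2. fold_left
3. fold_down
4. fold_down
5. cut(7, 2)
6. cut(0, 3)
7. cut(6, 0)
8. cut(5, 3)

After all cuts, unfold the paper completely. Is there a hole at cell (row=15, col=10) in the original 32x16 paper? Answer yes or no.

Answer: yes

Derivation:
Op 1 fold_right: fold axis v@8; visible region now rows[0,32) x cols[8,16) = 32x8
Op 2 fold_left: fold axis v@12; visible region now rows[0,32) x cols[8,12) = 32x4
Op 3 fold_down: fold axis h@16; visible region now rows[16,32) x cols[8,12) = 16x4
Op 4 fold_down: fold axis h@24; visible region now rows[24,32) x cols[8,12) = 8x4
Op 5 cut(7, 2): punch at orig (31,10); cuts so far [(31, 10)]; region rows[24,32) x cols[8,12) = 8x4
Op 6 cut(0, 3): punch at orig (24,11); cuts so far [(24, 11), (31, 10)]; region rows[24,32) x cols[8,12) = 8x4
Op 7 cut(6, 0): punch at orig (30,8); cuts so far [(24, 11), (30, 8), (31, 10)]; region rows[24,32) x cols[8,12) = 8x4
Op 8 cut(5, 3): punch at orig (29,11); cuts so far [(24, 11), (29, 11), (30, 8), (31, 10)]; region rows[24,32) x cols[8,12) = 8x4
Unfold 1 (reflect across h@24): 8 holes -> [(16, 10), (17, 8), (18, 11), (23, 11), (24, 11), (29, 11), (30, 8), (31, 10)]
Unfold 2 (reflect across h@16): 16 holes -> [(0, 10), (1, 8), (2, 11), (7, 11), (8, 11), (13, 11), (14, 8), (15, 10), (16, 10), (17, 8), (18, 11), (23, 11), (24, 11), (29, 11), (30, 8), (31, 10)]
Unfold 3 (reflect across v@12): 32 holes -> [(0, 10), (0, 13), (1, 8), (1, 15), (2, 11), (2, 12), (7, 11), (7, 12), (8, 11), (8, 12), (13, 11), (13, 12), (14, 8), (14, 15), (15, 10), (15, 13), (16, 10), (16, 13), (17, 8), (17, 15), (18, 11), (18, 12), (23, 11), (23, 12), (24, 11), (24, 12), (29, 11), (29, 12), (30, 8), (30, 15), (31, 10), (31, 13)]
Unfold 4 (reflect across v@8): 64 holes -> [(0, 2), (0, 5), (0, 10), (0, 13), (1, 0), (1, 7), (1, 8), (1, 15), (2, 3), (2, 4), (2, 11), (2, 12), (7, 3), (7, 4), (7, 11), (7, 12), (8, 3), (8, 4), (8, 11), (8, 12), (13, 3), (13, 4), (13, 11), (13, 12), (14, 0), (14, 7), (14, 8), (14, 15), (15, 2), (15, 5), (15, 10), (15, 13), (16, 2), (16, 5), (16, 10), (16, 13), (17, 0), (17, 7), (17, 8), (17, 15), (18, 3), (18, 4), (18, 11), (18, 12), (23, 3), (23, 4), (23, 11), (23, 12), (24, 3), (24, 4), (24, 11), (24, 12), (29, 3), (29, 4), (29, 11), (29, 12), (30, 0), (30, 7), (30, 8), (30, 15), (31, 2), (31, 5), (31, 10), (31, 13)]
Holes: [(0, 2), (0, 5), (0, 10), (0, 13), (1, 0), (1, 7), (1, 8), (1, 15), (2, 3), (2, 4), (2, 11), (2, 12), (7, 3), (7, 4), (7, 11), (7, 12), (8, 3), (8, 4), (8, 11), (8, 12), (13, 3), (13, 4), (13, 11), (13, 12), (14, 0), (14, 7), (14, 8), (14, 15), (15, 2), (15, 5), (15, 10), (15, 13), (16, 2), (16, 5), (16, 10), (16, 13), (17, 0), (17, 7), (17, 8), (17, 15), (18, 3), (18, 4), (18, 11), (18, 12), (23, 3), (23, 4), (23, 11), (23, 12), (24, 3), (24, 4), (24, 11), (24, 12), (29, 3), (29, 4), (29, 11), (29, 12), (30, 0), (30, 7), (30, 8), (30, 15), (31, 2), (31, 5), (31, 10), (31, 13)]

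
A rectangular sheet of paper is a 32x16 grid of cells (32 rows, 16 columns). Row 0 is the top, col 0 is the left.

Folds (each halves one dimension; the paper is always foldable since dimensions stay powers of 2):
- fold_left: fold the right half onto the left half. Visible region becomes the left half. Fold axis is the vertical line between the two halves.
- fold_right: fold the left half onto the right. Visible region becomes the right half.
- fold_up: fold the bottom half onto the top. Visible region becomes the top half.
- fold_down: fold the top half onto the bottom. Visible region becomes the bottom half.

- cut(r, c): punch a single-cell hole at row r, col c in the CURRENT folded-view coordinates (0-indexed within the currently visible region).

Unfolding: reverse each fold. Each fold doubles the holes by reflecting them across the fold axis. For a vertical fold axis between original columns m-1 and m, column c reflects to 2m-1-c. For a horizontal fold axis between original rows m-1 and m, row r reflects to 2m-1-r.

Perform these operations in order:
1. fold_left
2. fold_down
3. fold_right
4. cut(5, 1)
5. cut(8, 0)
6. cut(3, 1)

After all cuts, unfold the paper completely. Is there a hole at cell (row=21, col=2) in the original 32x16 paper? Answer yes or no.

Op 1 fold_left: fold axis v@8; visible region now rows[0,32) x cols[0,8) = 32x8
Op 2 fold_down: fold axis h@16; visible region now rows[16,32) x cols[0,8) = 16x8
Op 3 fold_right: fold axis v@4; visible region now rows[16,32) x cols[4,8) = 16x4
Op 4 cut(5, 1): punch at orig (21,5); cuts so far [(21, 5)]; region rows[16,32) x cols[4,8) = 16x4
Op 5 cut(8, 0): punch at orig (24,4); cuts so far [(21, 5), (24, 4)]; region rows[16,32) x cols[4,8) = 16x4
Op 6 cut(3, 1): punch at orig (19,5); cuts so far [(19, 5), (21, 5), (24, 4)]; region rows[16,32) x cols[4,8) = 16x4
Unfold 1 (reflect across v@4): 6 holes -> [(19, 2), (19, 5), (21, 2), (21, 5), (24, 3), (24, 4)]
Unfold 2 (reflect across h@16): 12 holes -> [(7, 3), (7, 4), (10, 2), (10, 5), (12, 2), (12, 5), (19, 2), (19, 5), (21, 2), (21, 5), (24, 3), (24, 4)]
Unfold 3 (reflect across v@8): 24 holes -> [(7, 3), (7, 4), (7, 11), (7, 12), (10, 2), (10, 5), (10, 10), (10, 13), (12, 2), (12, 5), (12, 10), (12, 13), (19, 2), (19, 5), (19, 10), (19, 13), (21, 2), (21, 5), (21, 10), (21, 13), (24, 3), (24, 4), (24, 11), (24, 12)]
Holes: [(7, 3), (7, 4), (7, 11), (7, 12), (10, 2), (10, 5), (10, 10), (10, 13), (12, 2), (12, 5), (12, 10), (12, 13), (19, 2), (19, 5), (19, 10), (19, 13), (21, 2), (21, 5), (21, 10), (21, 13), (24, 3), (24, 4), (24, 11), (24, 12)]

Answer: yes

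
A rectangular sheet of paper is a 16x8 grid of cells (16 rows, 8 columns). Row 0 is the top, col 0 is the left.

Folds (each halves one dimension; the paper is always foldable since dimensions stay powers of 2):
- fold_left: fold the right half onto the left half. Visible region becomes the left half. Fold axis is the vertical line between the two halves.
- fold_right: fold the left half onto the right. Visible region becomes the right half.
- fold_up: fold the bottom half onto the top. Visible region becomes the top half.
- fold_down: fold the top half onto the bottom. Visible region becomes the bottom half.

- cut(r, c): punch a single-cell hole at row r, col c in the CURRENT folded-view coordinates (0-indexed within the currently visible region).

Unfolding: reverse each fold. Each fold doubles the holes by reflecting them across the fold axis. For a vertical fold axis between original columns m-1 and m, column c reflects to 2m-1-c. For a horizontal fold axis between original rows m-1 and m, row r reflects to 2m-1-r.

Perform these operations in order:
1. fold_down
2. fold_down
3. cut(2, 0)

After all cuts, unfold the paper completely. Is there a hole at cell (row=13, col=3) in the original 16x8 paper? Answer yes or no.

Op 1 fold_down: fold axis h@8; visible region now rows[8,16) x cols[0,8) = 8x8
Op 2 fold_down: fold axis h@12; visible region now rows[12,16) x cols[0,8) = 4x8
Op 3 cut(2, 0): punch at orig (14,0); cuts so far [(14, 0)]; region rows[12,16) x cols[0,8) = 4x8
Unfold 1 (reflect across h@12): 2 holes -> [(9, 0), (14, 0)]
Unfold 2 (reflect across h@8): 4 holes -> [(1, 0), (6, 0), (9, 0), (14, 0)]
Holes: [(1, 0), (6, 0), (9, 0), (14, 0)]

Answer: no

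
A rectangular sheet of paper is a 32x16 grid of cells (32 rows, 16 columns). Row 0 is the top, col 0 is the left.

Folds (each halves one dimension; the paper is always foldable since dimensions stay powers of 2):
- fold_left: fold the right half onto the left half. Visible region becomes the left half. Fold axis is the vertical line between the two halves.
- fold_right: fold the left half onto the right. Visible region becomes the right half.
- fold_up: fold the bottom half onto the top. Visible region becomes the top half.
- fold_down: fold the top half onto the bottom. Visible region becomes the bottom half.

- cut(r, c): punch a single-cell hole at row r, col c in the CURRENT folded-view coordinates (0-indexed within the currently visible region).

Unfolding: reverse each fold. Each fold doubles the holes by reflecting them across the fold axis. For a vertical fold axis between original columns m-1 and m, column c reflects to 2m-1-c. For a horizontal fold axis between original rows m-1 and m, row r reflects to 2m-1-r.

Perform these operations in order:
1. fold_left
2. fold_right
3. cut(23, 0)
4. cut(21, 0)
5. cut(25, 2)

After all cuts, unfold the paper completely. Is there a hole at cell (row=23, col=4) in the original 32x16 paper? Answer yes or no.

Answer: yes

Derivation:
Op 1 fold_left: fold axis v@8; visible region now rows[0,32) x cols[0,8) = 32x8
Op 2 fold_right: fold axis v@4; visible region now rows[0,32) x cols[4,8) = 32x4
Op 3 cut(23, 0): punch at orig (23,4); cuts so far [(23, 4)]; region rows[0,32) x cols[4,8) = 32x4
Op 4 cut(21, 0): punch at orig (21,4); cuts so far [(21, 4), (23, 4)]; region rows[0,32) x cols[4,8) = 32x4
Op 5 cut(25, 2): punch at orig (25,6); cuts so far [(21, 4), (23, 4), (25, 6)]; region rows[0,32) x cols[4,8) = 32x4
Unfold 1 (reflect across v@4): 6 holes -> [(21, 3), (21, 4), (23, 3), (23, 4), (25, 1), (25, 6)]
Unfold 2 (reflect across v@8): 12 holes -> [(21, 3), (21, 4), (21, 11), (21, 12), (23, 3), (23, 4), (23, 11), (23, 12), (25, 1), (25, 6), (25, 9), (25, 14)]
Holes: [(21, 3), (21, 4), (21, 11), (21, 12), (23, 3), (23, 4), (23, 11), (23, 12), (25, 1), (25, 6), (25, 9), (25, 14)]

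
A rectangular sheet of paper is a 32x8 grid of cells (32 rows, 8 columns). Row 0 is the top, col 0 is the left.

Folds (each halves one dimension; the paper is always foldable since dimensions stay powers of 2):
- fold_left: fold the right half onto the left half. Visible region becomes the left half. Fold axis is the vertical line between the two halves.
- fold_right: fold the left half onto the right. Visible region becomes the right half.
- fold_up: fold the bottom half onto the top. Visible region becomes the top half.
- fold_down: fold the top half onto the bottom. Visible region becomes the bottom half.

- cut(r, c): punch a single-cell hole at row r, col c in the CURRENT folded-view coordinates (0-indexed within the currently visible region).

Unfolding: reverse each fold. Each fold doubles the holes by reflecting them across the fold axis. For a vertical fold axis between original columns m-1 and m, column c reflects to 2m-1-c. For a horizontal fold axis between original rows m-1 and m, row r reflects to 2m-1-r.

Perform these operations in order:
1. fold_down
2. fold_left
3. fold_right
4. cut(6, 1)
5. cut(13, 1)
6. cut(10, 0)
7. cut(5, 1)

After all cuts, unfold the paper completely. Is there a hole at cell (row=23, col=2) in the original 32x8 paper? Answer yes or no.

Answer: no

Derivation:
Op 1 fold_down: fold axis h@16; visible region now rows[16,32) x cols[0,8) = 16x8
Op 2 fold_left: fold axis v@4; visible region now rows[16,32) x cols[0,4) = 16x4
Op 3 fold_right: fold axis v@2; visible region now rows[16,32) x cols[2,4) = 16x2
Op 4 cut(6, 1): punch at orig (22,3); cuts so far [(22, 3)]; region rows[16,32) x cols[2,4) = 16x2
Op 5 cut(13, 1): punch at orig (29,3); cuts so far [(22, 3), (29, 3)]; region rows[16,32) x cols[2,4) = 16x2
Op 6 cut(10, 0): punch at orig (26,2); cuts so far [(22, 3), (26, 2), (29, 3)]; region rows[16,32) x cols[2,4) = 16x2
Op 7 cut(5, 1): punch at orig (21,3); cuts so far [(21, 3), (22, 3), (26, 2), (29, 3)]; region rows[16,32) x cols[2,4) = 16x2
Unfold 1 (reflect across v@2): 8 holes -> [(21, 0), (21, 3), (22, 0), (22, 3), (26, 1), (26, 2), (29, 0), (29, 3)]
Unfold 2 (reflect across v@4): 16 holes -> [(21, 0), (21, 3), (21, 4), (21, 7), (22, 0), (22, 3), (22, 4), (22, 7), (26, 1), (26, 2), (26, 5), (26, 6), (29, 0), (29, 3), (29, 4), (29, 7)]
Unfold 3 (reflect across h@16): 32 holes -> [(2, 0), (2, 3), (2, 4), (2, 7), (5, 1), (5, 2), (5, 5), (5, 6), (9, 0), (9, 3), (9, 4), (9, 7), (10, 0), (10, 3), (10, 4), (10, 7), (21, 0), (21, 3), (21, 4), (21, 7), (22, 0), (22, 3), (22, 4), (22, 7), (26, 1), (26, 2), (26, 5), (26, 6), (29, 0), (29, 3), (29, 4), (29, 7)]
Holes: [(2, 0), (2, 3), (2, 4), (2, 7), (5, 1), (5, 2), (5, 5), (5, 6), (9, 0), (9, 3), (9, 4), (9, 7), (10, 0), (10, 3), (10, 4), (10, 7), (21, 0), (21, 3), (21, 4), (21, 7), (22, 0), (22, 3), (22, 4), (22, 7), (26, 1), (26, 2), (26, 5), (26, 6), (29, 0), (29, 3), (29, 4), (29, 7)]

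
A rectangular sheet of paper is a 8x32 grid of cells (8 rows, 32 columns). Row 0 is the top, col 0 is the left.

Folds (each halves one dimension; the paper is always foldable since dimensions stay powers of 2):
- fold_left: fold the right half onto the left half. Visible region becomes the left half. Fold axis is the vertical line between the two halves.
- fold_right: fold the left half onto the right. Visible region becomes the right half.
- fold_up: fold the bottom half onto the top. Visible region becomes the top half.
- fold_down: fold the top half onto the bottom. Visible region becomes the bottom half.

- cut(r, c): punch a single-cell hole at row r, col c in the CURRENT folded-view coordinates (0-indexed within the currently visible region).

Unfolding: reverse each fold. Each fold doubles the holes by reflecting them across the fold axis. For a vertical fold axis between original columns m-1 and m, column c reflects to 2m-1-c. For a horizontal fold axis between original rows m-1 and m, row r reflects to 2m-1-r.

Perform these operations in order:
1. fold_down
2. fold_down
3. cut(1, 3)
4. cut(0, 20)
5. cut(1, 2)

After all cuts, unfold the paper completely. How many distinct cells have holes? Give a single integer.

Answer: 12

Derivation:
Op 1 fold_down: fold axis h@4; visible region now rows[4,8) x cols[0,32) = 4x32
Op 2 fold_down: fold axis h@6; visible region now rows[6,8) x cols[0,32) = 2x32
Op 3 cut(1, 3): punch at orig (7,3); cuts so far [(7, 3)]; region rows[6,8) x cols[0,32) = 2x32
Op 4 cut(0, 20): punch at orig (6,20); cuts so far [(6, 20), (7, 3)]; region rows[6,8) x cols[0,32) = 2x32
Op 5 cut(1, 2): punch at orig (7,2); cuts so far [(6, 20), (7, 2), (7, 3)]; region rows[6,8) x cols[0,32) = 2x32
Unfold 1 (reflect across h@6): 6 holes -> [(4, 2), (4, 3), (5, 20), (6, 20), (7, 2), (7, 3)]
Unfold 2 (reflect across h@4): 12 holes -> [(0, 2), (0, 3), (1, 20), (2, 20), (3, 2), (3, 3), (4, 2), (4, 3), (5, 20), (6, 20), (7, 2), (7, 3)]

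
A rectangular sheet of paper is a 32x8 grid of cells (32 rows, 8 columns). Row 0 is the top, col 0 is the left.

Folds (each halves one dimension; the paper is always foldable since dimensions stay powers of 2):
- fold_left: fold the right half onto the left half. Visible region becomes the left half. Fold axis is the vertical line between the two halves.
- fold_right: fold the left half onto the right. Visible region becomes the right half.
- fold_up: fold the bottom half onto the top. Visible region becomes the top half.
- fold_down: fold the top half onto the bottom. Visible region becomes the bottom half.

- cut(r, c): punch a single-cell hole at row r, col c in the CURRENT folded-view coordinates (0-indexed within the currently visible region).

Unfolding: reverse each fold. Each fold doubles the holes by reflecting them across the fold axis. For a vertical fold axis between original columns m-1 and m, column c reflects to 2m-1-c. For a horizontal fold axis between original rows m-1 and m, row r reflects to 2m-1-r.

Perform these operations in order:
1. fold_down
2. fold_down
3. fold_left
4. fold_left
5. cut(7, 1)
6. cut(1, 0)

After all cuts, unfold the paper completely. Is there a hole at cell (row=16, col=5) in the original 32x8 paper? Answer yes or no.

Answer: yes

Derivation:
Op 1 fold_down: fold axis h@16; visible region now rows[16,32) x cols[0,8) = 16x8
Op 2 fold_down: fold axis h@24; visible region now rows[24,32) x cols[0,8) = 8x8
Op 3 fold_left: fold axis v@4; visible region now rows[24,32) x cols[0,4) = 8x4
Op 4 fold_left: fold axis v@2; visible region now rows[24,32) x cols[0,2) = 8x2
Op 5 cut(7, 1): punch at orig (31,1); cuts so far [(31, 1)]; region rows[24,32) x cols[0,2) = 8x2
Op 6 cut(1, 0): punch at orig (25,0); cuts so far [(25, 0), (31, 1)]; region rows[24,32) x cols[0,2) = 8x2
Unfold 1 (reflect across v@2): 4 holes -> [(25, 0), (25, 3), (31, 1), (31, 2)]
Unfold 2 (reflect across v@4): 8 holes -> [(25, 0), (25, 3), (25, 4), (25, 7), (31, 1), (31, 2), (31, 5), (31, 6)]
Unfold 3 (reflect across h@24): 16 holes -> [(16, 1), (16, 2), (16, 5), (16, 6), (22, 0), (22, 3), (22, 4), (22, 7), (25, 0), (25, 3), (25, 4), (25, 7), (31, 1), (31, 2), (31, 5), (31, 6)]
Unfold 4 (reflect across h@16): 32 holes -> [(0, 1), (0, 2), (0, 5), (0, 6), (6, 0), (6, 3), (6, 4), (6, 7), (9, 0), (9, 3), (9, 4), (9, 7), (15, 1), (15, 2), (15, 5), (15, 6), (16, 1), (16, 2), (16, 5), (16, 6), (22, 0), (22, 3), (22, 4), (22, 7), (25, 0), (25, 3), (25, 4), (25, 7), (31, 1), (31, 2), (31, 5), (31, 6)]
Holes: [(0, 1), (0, 2), (0, 5), (0, 6), (6, 0), (6, 3), (6, 4), (6, 7), (9, 0), (9, 3), (9, 4), (9, 7), (15, 1), (15, 2), (15, 5), (15, 6), (16, 1), (16, 2), (16, 5), (16, 6), (22, 0), (22, 3), (22, 4), (22, 7), (25, 0), (25, 3), (25, 4), (25, 7), (31, 1), (31, 2), (31, 5), (31, 6)]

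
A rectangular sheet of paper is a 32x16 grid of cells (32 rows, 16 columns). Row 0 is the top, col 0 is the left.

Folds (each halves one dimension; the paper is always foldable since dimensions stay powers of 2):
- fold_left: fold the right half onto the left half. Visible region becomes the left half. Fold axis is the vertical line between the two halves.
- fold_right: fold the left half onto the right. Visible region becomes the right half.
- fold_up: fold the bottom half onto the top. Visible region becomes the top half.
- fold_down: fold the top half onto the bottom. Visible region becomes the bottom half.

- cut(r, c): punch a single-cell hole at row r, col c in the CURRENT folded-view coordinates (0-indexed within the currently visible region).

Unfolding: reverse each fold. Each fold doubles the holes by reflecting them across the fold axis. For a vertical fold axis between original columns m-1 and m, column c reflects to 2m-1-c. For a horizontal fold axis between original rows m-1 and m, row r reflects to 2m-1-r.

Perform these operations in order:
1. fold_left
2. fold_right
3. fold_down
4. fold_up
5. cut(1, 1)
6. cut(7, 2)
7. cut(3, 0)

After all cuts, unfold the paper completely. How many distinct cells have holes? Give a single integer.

Op 1 fold_left: fold axis v@8; visible region now rows[0,32) x cols[0,8) = 32x8
Op 2 fold_right: fold axis v@4; visible region now rows[0,32) x cols[4,8) = 32x4
Op 3 fold_down: fold axis h@16; visible region now rows[16,32) x cols[4,8) = 16x4
Op 4 fold_up: fold axis h@24; visible region now rows[16,24) x cols[4,8) = 8x4
Op 5 cut(1, 1): punch at orig (17,5); cuts so far [(17, 5)]; region rows[16,24) x cols[4,8) = 8x4
Op 6 cut(7, 2): punch at orig (23,6); cuts so far [(17, 5), (23, 6)]; region rows[16,24) x cols[4,8) = 8x4
Op 7 cut(3, 0): punch at orig (19,4); cuts so far [(17, 5), (19, 4), (23, 6)]; region rows[16,24) x cols[4,8) = 8x4
Unfold 1 (reflect across h@24): 6 holes -> [(17, 5), (19, 4), (23, 6), (24, 6), (28, 4), (30, 5)]
Unfold 2 (reflect across h@16): 12 holes -> [(1, 5), (3, 4), (7, 6), (8, 6), (12, 4), (14, 5), (17, 5), (19, 4), (23, 6), (24, 6), (28, 4), (30, 5)]
Unfold 3 (reflect across v@4): 24 holes -> [(1, 2), (1, 5), (3, 3), (3, 4), (7, 1), (7, 6), (8, 1), (8, 6), (12, 3), (12, 4), (14, 2), (14, 5), (17, 2), (17, 5), (19, 3), (19, 4), (23, 1), (23, 6), (24, 1), (24, 6), (28, 3), (28, 4), (30, 2), (30, 5)]
Unfold 4 (reflect across v@8): 48 holes -> [(1, 2), (1, 5), (1, 10), (1, 13), (3, 3), (3, 4), (3, 11), (3, 12), (7, 1), (7, 6), (7, 9), (7, 14), (8, 1), (8, 6), (8, 9), (8, 14), (12, 3), (12, 4), (12, 11), (12, 12), (14, 2), (14, 5), (14, 10), (14, 13), (17, 2), (17, 5), (17, 10), (17, 13), (19, 3), (19, 4), (19, 11), (19, 12), (23, 1), (23, 6), (23, 9), (23, 14), (24, 1), (24, 6), (24, 9), (24, 14), (28, 3), (28, 4), (28, 11), (28, 12), (30, 2), (30, 5), (30, 10), (30, 13)]

Answer: 48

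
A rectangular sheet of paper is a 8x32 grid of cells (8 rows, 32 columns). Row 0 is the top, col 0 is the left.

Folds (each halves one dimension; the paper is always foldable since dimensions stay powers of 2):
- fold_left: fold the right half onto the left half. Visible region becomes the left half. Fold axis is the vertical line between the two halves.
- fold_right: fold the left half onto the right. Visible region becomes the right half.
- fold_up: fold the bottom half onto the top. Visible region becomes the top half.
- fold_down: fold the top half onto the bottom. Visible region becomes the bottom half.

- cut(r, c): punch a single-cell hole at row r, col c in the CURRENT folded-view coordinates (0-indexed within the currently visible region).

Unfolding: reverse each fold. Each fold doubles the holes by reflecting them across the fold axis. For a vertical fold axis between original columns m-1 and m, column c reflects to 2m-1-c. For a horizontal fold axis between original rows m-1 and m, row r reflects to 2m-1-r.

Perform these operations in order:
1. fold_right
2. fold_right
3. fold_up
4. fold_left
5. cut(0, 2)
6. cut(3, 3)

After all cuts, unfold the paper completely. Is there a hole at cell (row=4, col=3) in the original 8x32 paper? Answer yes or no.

Answer: yes

Derivation:
Op 1 fold_right: fold axis v@16; visible region now rows[0,8) x cols[16,32) = 8x16
Op 2 fold_right: fold axis v@24; visible region now rows[0,8) x cols[24,32) = 8x8
Op 3 fold_up: fold axis h@4; visible region now rows[0,4) x cols[24,32) = 4x8
Op 4 fold_left: fold axis v@28; visible region now rows[0,4) x cols[24,28) = 4x4
Op 5 cut(0, 2): punch at orig (0,26); cuts so far [(0, 26)]; region rows[0,4) x cols[24,28) = 4x4
Op 6 cut(3, 3): punch at orig (3,27); cuts so far [(0, 26), (3, 27)]; region rows[0,4) x cols[24,28) = 4x4
Unfold 1 (reflect across v@28): 4 holes -> [(0, 26), (0, 29), (3, 27), (3, 28)]
Unfold 2 (reflect across h@4): 8 holes -> [(0, 26), (0, 29), (3, 27), (3, 28), (4, 27), (4, 28), (7, 26), (7, 29)]
Unfold 3 (reflect across v@24): 16 holes -> [(0, 18), (0, 21), (0, 26), (0, 29), (3, 19), (3, 20), (3, 27), (3, 28), (4, 19), (4, 20), (4, 27), (4, 28), (7, 18), (7, 21), (7, 26), (7, 29)]
Unfold 4 (reflect across v@16): 32 holes -> [(0, 2), (0, 5), (0, 10), (0, 13), (0, 18), (0, 21), (0, 26), (0, 29), (3, 3), (3, 4), (3, 11), (3, 12), (3, 19), (3, 20), (3, 27), (3, 28), (4, 3), (4, 4), (4, 11), (4, 12), (4, 19), (4, 20), (4, 27), (4, 28), (7, 2), (7, 5), (7, 10), (7, 13), (7, 18), (7, 21), (7, 26), (7, 29)]
Holes: [(0, 2), (0, 5), (0, 10), (0, 13), (0, 18), (0, 21), (0, 26), (0, 29), (3, 3), (3, 4), (3, 11), (3, 12), (3, 19), (3, 20), (3, 27), (3, 28), (4, 3), (4, 4), (4, 11), (4, 12), (4, 19), (4, 20), (4, 27), (4, 28), (7, 2), (7, 5), (7, 10), (7, 13), (7, 18), (7, 21), (7, 26), (7, 29)]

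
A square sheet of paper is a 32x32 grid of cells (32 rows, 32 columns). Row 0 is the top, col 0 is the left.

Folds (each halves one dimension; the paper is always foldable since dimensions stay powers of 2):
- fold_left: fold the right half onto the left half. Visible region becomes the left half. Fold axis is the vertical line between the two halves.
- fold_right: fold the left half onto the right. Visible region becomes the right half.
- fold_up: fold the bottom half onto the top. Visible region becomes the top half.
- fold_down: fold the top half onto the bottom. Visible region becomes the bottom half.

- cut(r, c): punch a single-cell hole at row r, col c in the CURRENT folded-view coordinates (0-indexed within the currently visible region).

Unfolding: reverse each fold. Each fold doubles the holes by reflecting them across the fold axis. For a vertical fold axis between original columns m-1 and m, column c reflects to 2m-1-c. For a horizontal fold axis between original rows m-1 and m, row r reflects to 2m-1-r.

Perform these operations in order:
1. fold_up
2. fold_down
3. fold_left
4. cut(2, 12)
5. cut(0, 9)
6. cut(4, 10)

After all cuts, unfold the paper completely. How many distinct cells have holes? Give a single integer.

Answer: 24

Derivation:
Op 1 fold_up: fold axis h@16; visible region now rows[0,16) x cols[0,32) = 16x32
Op 2 fold_down: fold axis h@8; visible region now rows[8,16) x cols[0,32) = 8x32
Op 3 fold_left: fold axis v@16; visible region now rows[8,16) x cols[0,16) = 8x16
Op 4 cut(2, 12): punch at orig (10,12); cuts so far [(10, 12)]; region rows[8,16) x cols[0,16) = 8x16
Op 5 cut(0, 9): punch at orig (8,9); cuts so far [(8, 9), (10, 12)]; region rows[8,16) x cols[0,16) = 8x16
Op 6 cut(4, 10): punch at orig (12,10); cuts so far [(8, 9), (10, 12), (12, 10)]; region rows[8,16) x cols[0,16) = 8x16
Unfold 1 (reflect across v@16): 6 holes -> [(8, 9), (8, 22), (10, 12), (10, 19), (12, 10), (12, 21)]
Unfold 2 (reflect across h@8): 12 holes -> [(3, 10), (3, 21), (5, 12), (5, 19), (7, 9), (7, 22), (8, 9), (8, 22), (10, 12), (10, 19), (12, 10), (12, 21)]
Unfold 3 (reflect across h@16): 24 holes -> [(3, 10), (3, 21), (5, 12), (5, 19), (7, 9), (7, 22), (8, 9), (8, 22), (10, 12), (10, 19), (12, 10), (12, 21), (19, 10), (19, 21), (21, 12), (21, 19), (23, 9), (23, 22), (24, 9), (24, 22), (26, 12), (26, 19), (28, 10), (28, 21)]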